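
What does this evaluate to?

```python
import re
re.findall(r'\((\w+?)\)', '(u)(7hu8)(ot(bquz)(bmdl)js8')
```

['u', '7hu8', 'bquz', 'bmdl']

With a single group, `findall` returns only what that group captured — 4 items.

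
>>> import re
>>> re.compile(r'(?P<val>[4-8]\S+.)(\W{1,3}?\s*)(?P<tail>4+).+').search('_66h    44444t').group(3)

'44444'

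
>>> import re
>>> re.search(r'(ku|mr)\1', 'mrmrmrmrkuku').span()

A backreference is literal: `\1` must see the identical characters the first group matched.
The match spans [0:4] → 'mrmr'.

(0, 4)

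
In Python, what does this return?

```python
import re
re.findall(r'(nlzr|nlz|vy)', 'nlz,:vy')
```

['nlz', 'vy']

Matches: at [0:3] match 'nlz', group 1 = 'nlz'; at [5:7] match 'vy', group 1 = 'vy'.
`findall` collects group 1 from each match (2 total).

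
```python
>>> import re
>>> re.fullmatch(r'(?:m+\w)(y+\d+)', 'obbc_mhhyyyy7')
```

None

The pattern matches one or more of a literal 'm', then a word character (non-capturing group); then one or more of a literal 'y', then one or more of a digit (captured).
For `fullmatch`, every character of the input must be accounted for by the pattern.
Here there's no way to consume every character, so the call returns None.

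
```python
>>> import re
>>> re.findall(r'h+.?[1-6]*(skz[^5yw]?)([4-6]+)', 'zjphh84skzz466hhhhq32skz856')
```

Pattern: one or more of the literal 'h', then optionally any character, then zero or more of a character in [1-6]; then the literal 'skz', then optionally any character except [5yw] (captured); then one or more of a character in [4-6] (captured).
Walking the string: at [3:14] match 'hh84skzz466', groups = ('skzz', '466'); at [14:27] match 'hhhhq32skz856', groups = ('skz8', '56').
With 2 capturing groups, `findall` returns a 2-tuple per match.

[('skzz', '466'), ('skz8', '56')]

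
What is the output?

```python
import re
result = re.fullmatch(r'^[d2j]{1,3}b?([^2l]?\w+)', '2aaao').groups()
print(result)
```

('aaao',)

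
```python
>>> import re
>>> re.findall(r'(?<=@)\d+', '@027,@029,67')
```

The lookaround is zero-width — it requires the adjacent text to match without consuming it, so the asserted text isn't part of the match.
Scanning left to right: at [1:4] → '027'; at [6:9] → '029'.
`findall` yields the raw match text (2 of them) because the pattern has no groups.

['027', '029']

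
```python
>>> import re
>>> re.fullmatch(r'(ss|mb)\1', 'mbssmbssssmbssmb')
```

For `fullmatch`, every character of the input must be accounted for by the pattern.
Here the string isn't matched end-to-end, so the call returns None.

None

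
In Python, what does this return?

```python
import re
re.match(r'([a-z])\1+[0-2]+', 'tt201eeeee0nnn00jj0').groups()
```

('t',)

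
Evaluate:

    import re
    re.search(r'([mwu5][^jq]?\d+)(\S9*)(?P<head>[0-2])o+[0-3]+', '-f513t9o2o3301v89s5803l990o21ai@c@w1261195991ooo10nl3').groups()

('5803', 'l99', '0')

Pattern: one of [mwu5], then optionally any character except [jq], then one or more of a digit (captured); then a non-whitespace character, then zero or more of a literal '9' (captured); then a character in [0-2] (captured as 'head'); then one or more of a literal 'o', then one or more of a character in [0-3].
`re.search` tries every starting position until one works.
The match spans [18:29] → '5803l990o21'.
Captured: group 1 = '5803', group 2 = 'l99', group 3 = '0'.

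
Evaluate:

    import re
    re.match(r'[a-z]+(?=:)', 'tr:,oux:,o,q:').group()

The lookaround is zero-width — it requires the adjacent text to match without consuming it, so the asserted text isn't part of the match.
`re.match` won't scan ahead — the pattern has to work from the very first character.
The match spans [0:2] → 'tr'.

'tr'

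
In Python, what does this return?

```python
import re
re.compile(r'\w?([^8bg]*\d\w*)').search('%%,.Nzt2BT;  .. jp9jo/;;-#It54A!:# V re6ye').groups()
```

The pattern matches optionally a word character; then zero or more of any character except [8bg], then a digit, then zero or more of a word character (captured).
`re.search` tries every starting position until one works.
The match spans [0:42] → '%%,.Nzt2BT;  .. jp9jo/;;-#It54A!:# V re6ye'.
Captured: group 1 = '%%,.Nzt2BT;  .. jp9jo/;;-#It54A!:# V re6ye'.

('%%,.Nzt2BT;  .. jp9jo/;;-#It54A!:# V re6ye',)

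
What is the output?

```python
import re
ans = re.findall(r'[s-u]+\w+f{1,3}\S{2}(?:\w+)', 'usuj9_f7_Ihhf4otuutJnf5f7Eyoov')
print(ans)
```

This matches one or more of a character in [s-u]; then one or more of a word character, then 1 to 3 of the literal 'f', then exactly 2 of a non-whitespace character; then one or more of a word character (non-capturing group).
Scanning left to right: at [0:30] → 'usuj9_f7_Ihhf4otuutJnf5f7Eyoov'.
Since nothing is captured, `findall` lists the 1 matched substring directly.

['usuj9_f7_Ihhf4otuutJnf5f7Eyoov']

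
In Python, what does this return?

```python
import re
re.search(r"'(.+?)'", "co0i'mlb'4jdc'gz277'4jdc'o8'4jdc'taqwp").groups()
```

The match spans [4:9] → "'mlb'".
Captured: group 1 = 'mlb'.

('mlb',)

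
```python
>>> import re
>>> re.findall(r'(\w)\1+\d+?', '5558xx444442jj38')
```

['5', 'x', '4', 'j']

A backreference is literal: `\1` must see the identical characters the first group matched.
Matches: at [0:4] match '5558', group 1 = '5'; at [4:7] match 'xx4', group 1 = 'x'; at [7:12] match '44442', group 1 = '4'; at [12:15] match 'jj3', group 1 = 'j'.
Because there's exactly one group, `findall` drops the full match and keeps group 1 from each hit.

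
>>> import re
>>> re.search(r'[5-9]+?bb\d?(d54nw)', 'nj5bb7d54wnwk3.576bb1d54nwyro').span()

(15, 26)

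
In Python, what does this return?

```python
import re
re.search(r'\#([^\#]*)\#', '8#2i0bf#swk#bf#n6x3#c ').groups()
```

The match spans [1:8] → '#2i0bf#'.
Captured: group 1 = '2i0bf'.

('2i0bf',)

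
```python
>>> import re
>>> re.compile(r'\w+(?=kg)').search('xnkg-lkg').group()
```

'xn'

The positive lookaround only admits positions where the adjacent text matches; those characters stay outside the span.
The match spans [0:2] → 'xn'.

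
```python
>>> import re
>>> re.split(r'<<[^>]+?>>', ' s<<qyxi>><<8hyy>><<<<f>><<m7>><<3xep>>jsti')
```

Splitting on the pattern gives 6 pieces.

[' s', '', '', '', '', 'jsti']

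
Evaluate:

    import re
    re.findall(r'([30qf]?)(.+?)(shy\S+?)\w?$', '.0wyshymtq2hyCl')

[('', '.0wy', 'shymtq2hyC')]

The pattern matches optionally one of [30qf] (captured); then one or more of any character (lazy) (captured); then the literal 'shy', then one or more of a non-whitespace character (lazy) (captured); then optionally a word character; then anchored at the end.
A `+?`/`*?`/`{m,n}?` starts at its minimum and grows only as far as needed for what follows to match.
Walking the string: at [0:15] match '.0wyshymtq2hyCl', groups = ('', '.0wy', 'shymtq2hyC').
3 groups means the one result is a tuple of 3 captured strings — 1 here.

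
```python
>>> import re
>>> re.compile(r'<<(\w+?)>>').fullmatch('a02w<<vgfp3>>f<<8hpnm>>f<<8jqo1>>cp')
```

None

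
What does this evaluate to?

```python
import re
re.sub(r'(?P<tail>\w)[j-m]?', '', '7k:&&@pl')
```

Each match is replaced by ''.

':&&@'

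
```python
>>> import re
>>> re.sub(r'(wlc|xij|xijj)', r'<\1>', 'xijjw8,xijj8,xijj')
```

`|` is ordered: at each position the engine commits to the first alternative that works.
Matches: at [0:3] → 'xij'; at [7:10] → 'xij'; at [13:16] → 'xij'.
Each match is replaced using the text its own group 1 captured.

'<xij>jw8,<xij>j8,<xij>j'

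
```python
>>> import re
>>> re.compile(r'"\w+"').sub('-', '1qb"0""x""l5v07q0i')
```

'1qb--"l5v07q0i'

Matches: at [3:6] → '"0"'; at [6:9] → '"x"'.
`sub` substitutes '-' at each match site.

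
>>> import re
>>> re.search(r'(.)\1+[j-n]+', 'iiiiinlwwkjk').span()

(0, 7)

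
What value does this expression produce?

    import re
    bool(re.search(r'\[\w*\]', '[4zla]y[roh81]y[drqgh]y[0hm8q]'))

`re.search` tries every starting position until one works.
The match spans [0:6] → '[4zla]'.

True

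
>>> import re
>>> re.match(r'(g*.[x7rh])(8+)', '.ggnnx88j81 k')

None

Pattern: zero or more of the literal 'g', then any character, then one of [x7rh] (captured); then one or more of a literal '8' (captured).
`re.match` only tries the pattern at the start of the string.
Here position 0 doesn't satisfy it, so the call returns None.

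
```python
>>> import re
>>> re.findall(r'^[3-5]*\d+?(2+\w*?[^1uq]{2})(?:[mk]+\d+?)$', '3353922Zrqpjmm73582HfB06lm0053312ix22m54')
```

['22Zrqpjmm73582HfB06lm0053312ix22']

Because the quantifier is non-greedy, it stops expanding at the earliest point where the rest of the pattern can succeed.
With a single group, `findall` returns only what that group captured — 1 item.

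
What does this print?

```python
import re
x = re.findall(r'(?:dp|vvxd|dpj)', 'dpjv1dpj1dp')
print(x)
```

The regex engine tests alternatives in the order written; an earlier branch that matches wins even if a later one would match more.
Walking the string: at [0:2] → 'dp'; at [5:7] → 'dp'; at [9:11] → 'dp'.
With no groups in the pattern, `findall` gives back each whole match — 3 here.

['dp', 'dp', 'dp']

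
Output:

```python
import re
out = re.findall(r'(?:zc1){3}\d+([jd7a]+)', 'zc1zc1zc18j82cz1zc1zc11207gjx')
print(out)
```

One capturing group, so `findall` returns just the captured substring from the one match — 1 in all.

['j']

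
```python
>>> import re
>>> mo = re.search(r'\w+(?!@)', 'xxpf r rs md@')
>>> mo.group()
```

The negative lookahead/lookbehind blocks any match where the forbidden context is present.
`re.search` tries every starting position until one works.
The match spans [0:4] → 'xxpf'.

'xxpf'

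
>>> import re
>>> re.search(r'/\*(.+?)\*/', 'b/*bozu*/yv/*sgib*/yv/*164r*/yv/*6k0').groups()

Unlike `match`, `search` isn't anchored — it looks for the pattern anywhere in the string.
The match spans [1:9] → '/*bozu*/'.
Captured: group 1 = 'bozu'.

('bozu',)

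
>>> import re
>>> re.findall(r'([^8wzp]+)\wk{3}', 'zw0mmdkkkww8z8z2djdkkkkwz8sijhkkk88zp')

The pattern matches one or more of any character except [8wzp] (captured); then a word character, then exactly 3 of a literal 'k'.
With a single group, `findall` returns only what that group captured — 3 items.

['0mm', '2djd', 'sij']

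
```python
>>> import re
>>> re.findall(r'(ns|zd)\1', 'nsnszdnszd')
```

['ns']

After group 1 captures some text, `\1` only succeeds where that same text appears again.
Matches: at [0:4] match 'nsns', group 1 = 'ns'.
With a single group, `findall` returns only what that group captured — 1 item.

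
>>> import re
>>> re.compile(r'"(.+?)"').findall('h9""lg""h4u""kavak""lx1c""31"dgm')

['"lg', 'h4u', 'kavak', 'lx1c', '31']

Lazy quantifiers expand one character at a time until the remainder of the pattern can match.
Matches: at [2:7] match '""lg"', group 1 = '"lg'; at [7:12] match '"h4u"', group 1 = 'h4u'; at [12:19] match '"kavak"', group 1 = 'kavak'; at [19:25] match '"lx1c"', group 1 = 'lx1c'; at [25:29] match '"31"', group 1 = '31'.
One capturing group, so `findall` returns just the captured substring from each match — 5 in all.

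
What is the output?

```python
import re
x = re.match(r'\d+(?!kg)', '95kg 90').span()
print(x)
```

(0, 1)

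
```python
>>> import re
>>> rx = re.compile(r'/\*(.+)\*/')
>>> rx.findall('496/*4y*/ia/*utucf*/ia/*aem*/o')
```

Because there's exactly one group, `findall` drops the full match and keeps group 1 from the one hit.

['4y*/ia/*utucf*/ia/*aem']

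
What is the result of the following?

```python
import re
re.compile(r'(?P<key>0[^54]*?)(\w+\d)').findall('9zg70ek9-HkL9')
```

Pattern: a literal '0', then zero or more of any character except [54] (lazy) (captured as 'key'); then one or more of a word character, then a digit (captured).
Walking the string: at [4:8] match '0ek9', groups = ('0', 'ek9').
2 groups means the one result is a tuple of 2 captured strings — 1 here.

[('0', 'ek9')]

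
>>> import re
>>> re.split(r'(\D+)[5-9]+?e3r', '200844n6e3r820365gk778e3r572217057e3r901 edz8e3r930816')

The pattern matches one or more of a non-digit (captured); then one or more of a character in [5-9] (lazy), then the literal 'e3r'.
Matches to split on: at [6:11] → 'n6e3r'; at [17:25] → 'gk778e3r'; at [40:48] → ' edz8e3r'.
With a capturing group present, the delimiter's captured portion is kept in the result list.

['200844', 'n', '820365', 'gk', '572217057e3r901', ' edz', '930816']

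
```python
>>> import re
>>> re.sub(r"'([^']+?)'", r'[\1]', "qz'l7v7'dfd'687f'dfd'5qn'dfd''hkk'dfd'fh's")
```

"qz[l7v7]dfd[687f]dfd[5qn]dfd'[hkk]dfd[fh]s"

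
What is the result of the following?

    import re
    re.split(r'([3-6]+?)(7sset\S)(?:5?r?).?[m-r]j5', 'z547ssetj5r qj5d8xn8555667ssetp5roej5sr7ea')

['z', '54', '7ssetj', 'd8xn8555667ssetp5roej5sr7ea']

Pattern: one or more of a character in [3-6] (lazy) (captured); then the literal '7s', then the literal 'set', then a non-whitespace character (captured); then optionally a literal '5', then optionally a literal 'r' (non-capturing group); then optionally any character, then a character in [m-r], then the literal 'j5'.
Matches to split on: at [1:15] → '547ssetj5r qj5'.
The group in the pattern means `split` returns the separators' captures alongside the pieces.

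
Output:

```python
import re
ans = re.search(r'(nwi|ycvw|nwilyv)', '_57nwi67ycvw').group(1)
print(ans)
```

Unlike `match`, `search` isn't anchored — it looks for the pattern anywhere in the string.
The match spans [3:6] → 'nwi'.
Captured: group 1 = 'nwi'.

nwi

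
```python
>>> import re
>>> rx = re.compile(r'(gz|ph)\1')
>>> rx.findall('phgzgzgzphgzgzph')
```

['gz', 'gz']

A backreference is literal: `\1` must see the identical characters the first group matched.
Matches: at [2:6] match 'gzgz', group 1 = 'gz'; at [10:14] match 'gzgz', group 1 = 'gz'.
One capturing group, so `findall` returns just the captured substring from each match — 2 in all.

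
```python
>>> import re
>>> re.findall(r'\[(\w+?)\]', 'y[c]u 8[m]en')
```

['c', 'm']

Scanning left to right: at [1:4] match '[c]', group 1 = 'c'; at [7:10] match '[m]', group 1 = 'm'.
`findall` collects group 1 from each match (2 total).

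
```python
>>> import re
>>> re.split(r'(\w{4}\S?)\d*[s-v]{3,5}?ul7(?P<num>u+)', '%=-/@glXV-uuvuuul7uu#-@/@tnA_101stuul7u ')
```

Pattern: exactly 4 of a word character, then optionally a non-whitespace character (captured); then zero or more of a digit, then 3 to 5 of a character in [s-v] (lazy), then the literal 'ul7'; then one or more of a literal 'u' (captured as 'num').
The group in the pattern means `split` returns the separators' captures alongside the pieces.

['%=-/@', 'glXV-', 'uu', '#-@/@', 'tnA_1', 'u', ' ']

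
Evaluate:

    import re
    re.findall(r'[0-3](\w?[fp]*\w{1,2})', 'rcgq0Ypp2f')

This matches a character in [0-3]; then optionally a word character, then zero or more of one of [fp], then 1 to 2 of a word character (captured).
Matches: at [4:10] match '0Ypp2f', group 1 = 'Ypp2f'.
One capturing group, so `findall` returns just the captured substring from the one match — 1 in all.

['Ypp2f']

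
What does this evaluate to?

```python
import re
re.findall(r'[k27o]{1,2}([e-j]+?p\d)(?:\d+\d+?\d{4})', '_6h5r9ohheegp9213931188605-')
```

['hheegp9']

The pattern matches 1 to 2 of one of [k27o]; then one or more of a character in [e-j] (lazy), then a literal 'p', then a digit (captured); then one or more of a digit, then one or more of a digit (lazy), then exactly 4 of a digit (non-capturing group).
Matches: at [6:26] match 'ohheegp9213931188605', group 1 = 'hheegp9'.
With a single group, `findall` returns only what that group captured — 1 item.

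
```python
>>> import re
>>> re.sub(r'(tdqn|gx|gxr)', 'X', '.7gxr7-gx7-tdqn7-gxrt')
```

'.7Xr7-X7-X7-Xrt'

`|` is ordered: at each position the engine commits to the first alternative that works.
Matches: at [2:4] → 'gx'; at [7:9] → 'gx'; at [11:15] → 'tdqn'; at [17:19] → 'gx'.
`sub` substitutes 'X' at each match site.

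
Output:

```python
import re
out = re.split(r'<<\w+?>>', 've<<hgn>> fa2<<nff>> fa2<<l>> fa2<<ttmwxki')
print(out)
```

['ve', ' fa2', ' fa2', ' fa2<<ttmwxki']

Matches to split on: at [2:9] → '<<hgn>>'; at [13:20] → '<<nff>>'; at [24:29] → '<<l>>'.
`split` removes every match and returns the 4 fragments in between.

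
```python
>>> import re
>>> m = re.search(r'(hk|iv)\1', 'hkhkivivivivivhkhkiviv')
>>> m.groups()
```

The match spans [0:4] → 'hkhk'.
Captured: group 1 = 'hk'.

('hk',)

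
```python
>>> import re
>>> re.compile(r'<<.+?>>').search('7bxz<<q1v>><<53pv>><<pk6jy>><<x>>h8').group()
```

'<<q1v>>'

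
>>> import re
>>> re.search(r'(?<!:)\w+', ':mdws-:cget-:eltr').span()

(2, 5)

A negative assertion filters positions out without eating any characters.
The match spans [2:5] → 'dws'.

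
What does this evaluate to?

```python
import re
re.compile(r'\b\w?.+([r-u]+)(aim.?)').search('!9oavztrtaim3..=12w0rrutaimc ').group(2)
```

'aimc'

Pattern: a word boundary (`\b`, zero-width); then optionally a word character, then one or more of any character; then one or more of a character in [r-u] (captured); then the literal 'aim', then optionally any character (captured).
`re.search` scans for the first position where the pattern succeeds.
The match spans [1:28] → '9oavztrtaim3..=12w0rrutaimc'.
Captured: group 1 = 't', group 2 = 'aimc'.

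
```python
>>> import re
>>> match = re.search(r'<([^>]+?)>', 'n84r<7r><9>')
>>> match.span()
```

(4, 8)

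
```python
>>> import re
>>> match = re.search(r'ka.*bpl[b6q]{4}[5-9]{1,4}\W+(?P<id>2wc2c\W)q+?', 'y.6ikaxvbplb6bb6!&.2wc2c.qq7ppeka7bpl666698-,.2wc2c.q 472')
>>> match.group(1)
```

The match spans [4:53] → 'kaxvbplb6bb6!&.2wc2c.qq7ppeka7bpl666698-,.2wc2c.q'.
Captured: group 1 = '2wc2c.'.

'2wc2c.'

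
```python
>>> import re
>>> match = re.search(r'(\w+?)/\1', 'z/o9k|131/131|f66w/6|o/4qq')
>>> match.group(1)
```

The match spans [6:13] → '131/131'.
Captured: group 1 = '131'.

'131'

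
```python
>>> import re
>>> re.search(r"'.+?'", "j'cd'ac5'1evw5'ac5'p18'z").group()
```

Lazy quantifiers expand one character at a time until the remainder of the pattern can match.
`re.search` tries every starting position until one works.
The match spans [1:5] → "'cd'".

"'cd'"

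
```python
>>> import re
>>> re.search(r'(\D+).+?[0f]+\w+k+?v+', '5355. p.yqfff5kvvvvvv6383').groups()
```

('. p.yqf',)

Pattern: one or more of a non-digit (captured); then one or more of any character (lazy); then one or more of one of [0f]; then one or more of a word character, then one or more of the literal 'k' (lazy), then one or more of a literal 'v'.
Unlike `match`, `search` isn't anchored — it looks for the pattern anywhere in the string.
The match spans [4:21] → '. p.yqfff5kvvvvvv'.
Captured: group 1 = '. p.yqf'.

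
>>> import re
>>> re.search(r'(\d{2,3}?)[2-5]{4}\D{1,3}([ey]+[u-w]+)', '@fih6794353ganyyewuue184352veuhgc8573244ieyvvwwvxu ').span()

This matches 2 to 3 of a digit (lazy) (captured); then exactly 4 of a character in [2-5], then 1 to 3 of a non-digit; then one or more of one of [ey], then one or more of a character in [u-w] (captured).
`re.search` tries every starting position until one works.
The match spans [4:20] → '6794353ganyyewuu'.
Captured: group 1 = '679', group 2 = 'yyewuu'.

(4, 20)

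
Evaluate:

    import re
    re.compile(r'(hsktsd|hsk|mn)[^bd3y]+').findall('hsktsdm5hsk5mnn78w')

['hsktsd']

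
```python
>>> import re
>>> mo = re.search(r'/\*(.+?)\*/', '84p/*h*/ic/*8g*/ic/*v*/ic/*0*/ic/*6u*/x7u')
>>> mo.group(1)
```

With the lazy modifier that quantifier settles for the fewest repetitions that let the rest of the pattern succeed (the atoms after it are unaffected and can still be greedy).
`search` walks the string left to right and returns the first match it finds.
The match spans [3:8] → '/*h*/'.
Captured: group 1 = 'h'.

'h'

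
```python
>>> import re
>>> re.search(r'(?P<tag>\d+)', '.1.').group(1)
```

The pattern matches one or more of a digit (captured as 'tag').
`re.search` scans for the first position where the pattern succeeds.
The match spans [1:2] → '1'.
Captured: group 1 = '1'.

'1'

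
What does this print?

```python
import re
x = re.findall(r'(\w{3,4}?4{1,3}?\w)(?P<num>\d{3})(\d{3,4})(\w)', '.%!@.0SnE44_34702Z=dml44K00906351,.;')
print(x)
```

This matches 3 to 4 of a word character (lazy), then 1 to 3 of the literal '4' (lazy), then a word character (captured); then exactly 3 of a digit (captured as 'num'); then 3 to 4 of a digit (captured); then a word character (captured).
`findall` packs the 4 group values into a tuple for every match.

[('dml44K', '009', '0635', '1')]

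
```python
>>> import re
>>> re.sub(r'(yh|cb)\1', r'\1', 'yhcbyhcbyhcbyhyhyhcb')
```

`\1` is not a pattern — it's the concrete string captured by group 1, re-applied verbatim.
Matches: at [12:16] → 'yhyh'.
The replacement refers to a captured group, so each match is rewritten using its own captured text.

'yhcbyhcbyhcbyhyhcb'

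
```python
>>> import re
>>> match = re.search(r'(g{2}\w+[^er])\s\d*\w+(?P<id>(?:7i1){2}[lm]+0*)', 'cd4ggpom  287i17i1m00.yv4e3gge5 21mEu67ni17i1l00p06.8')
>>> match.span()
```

This matches exactly 2 of the literal 'g', then one or more of a word character, then any character except [er] (captured); then whitespace, then zero or more of a digit; then one or more of a word character; then the literal '7i1' repeated 2 times, then one or more of one of [lm], then zero or more of the literal '0' (captured as 'id').
`search` walks the string left to right and returns the first match it finds.
The match spans [3:21] → 'ggpom  287i17i1m00'.
Captured: group 1 = 'ggpom ', group 2 = '7i17i1m00'.

(3, 21)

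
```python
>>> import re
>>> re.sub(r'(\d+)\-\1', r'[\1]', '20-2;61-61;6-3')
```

'20-2;[61];6-3'

After group 1 captures some text, `\1` only succeeds where that same text appears again.
`\1` in the replacement pulls in group 1's text for each match.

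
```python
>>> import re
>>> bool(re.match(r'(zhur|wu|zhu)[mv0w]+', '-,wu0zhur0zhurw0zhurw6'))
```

False

`match` is anchored at position 0; if the pattern doesn't fit there, it returns None.
Here the pattern fails at index 0, so the call returns None, and `bool(None)` is False.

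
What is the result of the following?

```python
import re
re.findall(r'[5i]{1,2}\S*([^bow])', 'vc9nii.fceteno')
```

Pattern: 1 to 2 of one of [5i], then zero or more of a non-whitespace character; then any character except [bow] (captured).
With a single group, `findall` returns only what that group captured — 1 item.

['n']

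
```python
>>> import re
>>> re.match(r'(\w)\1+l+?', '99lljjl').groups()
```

A backreference is literal: `\1` must see the identical characters the first group matched.
`match` is anchored at position 0; if the pattern doesn't fit there, it returns None.
The match spans [0:3] → '99l'.
Captured: group 1 = '9'.

('9',)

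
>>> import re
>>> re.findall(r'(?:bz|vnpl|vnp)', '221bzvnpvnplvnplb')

`|` is ordered: at each position the engine commits to the first alternative that works.
Scanning left to right: at [3:5] → 'bz'; at [5:8] → 'vnp'; at [8:12] → 'vnpl'; at [12:16] → 'vnpl'.
`findall` yields the raw match text (4 of them) because the pattern has no groups.

['bz', 'vnp', 'vnpl', 'vnpl']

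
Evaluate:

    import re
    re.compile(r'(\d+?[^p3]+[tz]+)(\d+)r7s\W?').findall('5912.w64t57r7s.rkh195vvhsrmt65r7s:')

[('5912.w64t57r7s.rkh195vvhsrmt', '65')]

With 2 capturing groups, `findall` returns a 2-tuple per match.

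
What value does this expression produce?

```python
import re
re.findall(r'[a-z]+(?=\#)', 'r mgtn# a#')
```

The `(?=…)`/`(?<=…)` assertion just peeks at neighbouring text; it doesn't advance the match position.
With no groups in the pattern, `findall` gives back each whole match — 2 here.

['mgtn', 'a']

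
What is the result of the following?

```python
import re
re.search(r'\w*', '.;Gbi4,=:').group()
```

''

The pattern matches zero or more of a word character.
`search` walks the string left to right and returns the first match it finds.
The match spans [0:0] → ''.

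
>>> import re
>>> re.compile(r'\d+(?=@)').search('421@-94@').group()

'421'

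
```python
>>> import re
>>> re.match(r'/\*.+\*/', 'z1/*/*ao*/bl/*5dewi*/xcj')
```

None

`re.match` only tries the pattern at the start of the string.
Here the pattern fails at index 0, so the call returns None.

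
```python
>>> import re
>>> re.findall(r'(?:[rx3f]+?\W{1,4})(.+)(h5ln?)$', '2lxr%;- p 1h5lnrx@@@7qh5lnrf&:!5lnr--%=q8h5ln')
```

[('p 1h5lnrx@@@7qh5lnrf&:!5lnr--%=q8', 'h5ln')]

Pattern: one or more of one of [rx3f] (lazy), then 1 to 4 of a non-word character (non-capturing group); then one or more of any character (captured); then the literal 'h5l', then optionally the literal 'n' (captured); then anchored at the end.
Multiple groups make `findall` return tuples — one 2-tuple for the one match.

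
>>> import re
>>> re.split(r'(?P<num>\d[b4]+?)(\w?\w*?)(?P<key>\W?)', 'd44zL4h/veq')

The pattern matches a digit, then one or more of one of [b4] (lazy) (captured as 'num'); then optionally a word character, then zero or more of a word character (lazy) (captured); then optionally a non-word character (captured as 'key').
A `+?`/`*?`/`{m,n}?` starts at its minimum and grows only as far as needed for what follows to match.
Matches to split on: at [1:4] → '44z'.
With a capturing group present, the delimiter's captured portion is kept in the result list.

['d', '44', 'z', '', 'L4h/veq']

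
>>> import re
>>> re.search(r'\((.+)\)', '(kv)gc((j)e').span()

(0, 10)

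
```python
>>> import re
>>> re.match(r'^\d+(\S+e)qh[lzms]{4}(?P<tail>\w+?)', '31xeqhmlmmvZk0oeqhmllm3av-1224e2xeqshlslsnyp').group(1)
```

'xeqhmlmmvZk0oe'

The match spans [0:23] → '31xeqhmlmmvZk0oeqhmllm3'.
Captured: group 1 = 'xeqhmlmmvZk0oe', group 2 = '3'.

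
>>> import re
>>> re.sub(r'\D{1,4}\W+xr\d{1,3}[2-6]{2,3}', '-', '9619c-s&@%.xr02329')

'9619-9'

The pattern matches 1 to 4 of a non-digit, then one or more of a non-word character; then the literal 'xr', then 1 to 3 of a digit; then 2 to 3 of a character in [2-6].
Matches: at [4:17] → 'c-s&@%.xr0232'.
Each match is replaced by '-'.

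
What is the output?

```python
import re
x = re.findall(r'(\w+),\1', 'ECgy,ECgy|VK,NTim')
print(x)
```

The backreference `\1` re-matches whatever the first group consumed, character for character.
`findall` collects group 1 from the one match (1 total).

['ECgy']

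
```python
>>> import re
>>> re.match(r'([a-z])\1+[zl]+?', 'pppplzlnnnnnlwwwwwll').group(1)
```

A backreference is literal: `\1` must see the identical characters the first group matched.
`re.match` only tries the pattern at the start of the string.
The match spans [0:5] → 'ppppl'.
Captured: group 1 = 'p'.

'p'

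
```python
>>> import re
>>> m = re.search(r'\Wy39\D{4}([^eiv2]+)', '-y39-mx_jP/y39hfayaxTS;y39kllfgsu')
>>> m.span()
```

The match spans [0:33] → '-y39-mx_jP/y39hfayaxTS;y39kllfgsu'.

(0, 33)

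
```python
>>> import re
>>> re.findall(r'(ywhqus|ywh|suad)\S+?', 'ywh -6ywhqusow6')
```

Alternation isn't longest-match — the leftmost alternative that fits at this position is chosen.
With a single group, `findall` returns only what that group captured — 1 item.

['ywhqus']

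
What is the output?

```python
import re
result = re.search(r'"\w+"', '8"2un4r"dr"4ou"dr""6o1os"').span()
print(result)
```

(1, 8)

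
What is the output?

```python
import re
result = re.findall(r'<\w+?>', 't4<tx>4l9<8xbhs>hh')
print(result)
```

['<tx>', '<8xbhs>']

With no groups in the pattern, `findall` gives back each whole match — 2 here.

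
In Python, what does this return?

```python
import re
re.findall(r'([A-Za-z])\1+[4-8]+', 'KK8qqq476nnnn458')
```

A backreference is literal: `\1` must see the identical characters the first group matched.
Scanning left to right: at [0:3] match 'KK8', group 1 = 'K'; at [3:9] match 'qqq476', group 1 = 'q'; at [9:16] match 'nnnn458', group 1 = 'n'.
`findall` collects group 1 from each match (3 total).

['K', 'q', 'n']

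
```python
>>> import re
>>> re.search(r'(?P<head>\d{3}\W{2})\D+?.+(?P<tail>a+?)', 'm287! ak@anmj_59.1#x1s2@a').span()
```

This matches exactly 3 of a digit, then exactly 2 of a non-word character (captured as 'head'); then one or more of a non-digit (lazy), then one or more of any character; then one or more of a literal 'a' (lazy) (captured as 'tail').
`re.search` scans for the first position where the pattern succeeds.
The match spans [1:25] → '287! ak@anmj_59.1#x1s2@a'.
Captured: group 1 = '287! ', group 2 = 'a'.

(1, 25)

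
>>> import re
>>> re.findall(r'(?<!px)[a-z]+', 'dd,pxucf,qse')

['dd', 'pxucf', 'qse']

The negative lookaround is zero-width — it rules out positions where the adjacent text would match, without consuming anything.
Matches: at [0:2] → 'dd'; at [3:8] → 'pxucf'; at [9:12] → 'qse'.
No capturing groups, so `findall` returns the 3 full match strings.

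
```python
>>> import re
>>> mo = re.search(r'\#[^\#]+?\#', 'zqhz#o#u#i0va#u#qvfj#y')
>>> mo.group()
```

'#o#'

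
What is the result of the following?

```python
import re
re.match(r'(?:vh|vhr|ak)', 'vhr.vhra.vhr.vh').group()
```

`re.match` won't scan ahead — the pattern has to work from the very first character.
The match spans [0:2] → 'vh'.

'vh'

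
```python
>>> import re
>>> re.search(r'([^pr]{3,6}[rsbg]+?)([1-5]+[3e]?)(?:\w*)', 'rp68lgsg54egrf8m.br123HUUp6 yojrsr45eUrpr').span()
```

(2, 16)

The match spans [2:16] → '68lgsg54egrf8m'.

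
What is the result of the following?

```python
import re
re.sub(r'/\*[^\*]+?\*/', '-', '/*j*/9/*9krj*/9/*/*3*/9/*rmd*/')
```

'-9-9/*-9-'

Matches: at [0:5] → '/*j*/'; at [6:14] → '/*9krj*/'; at [17:22] → '/*3*/'; at [23:30] → '/*rmd*/'.
Every occurrence is swapped for '-'.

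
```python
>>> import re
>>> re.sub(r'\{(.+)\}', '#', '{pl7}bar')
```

'#bar'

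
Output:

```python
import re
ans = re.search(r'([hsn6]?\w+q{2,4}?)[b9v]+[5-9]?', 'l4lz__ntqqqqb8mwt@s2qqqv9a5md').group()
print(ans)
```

Pattern: optionally one of [hsn6], then one or more of a word character, then 2 to 4 of the literal 'q' (lazy) (captured); then one or more of one of [b9v], then optionally a character in [5-9].
The match spans [0:14] → 'l4lz__ntqqqqb8'.

l4lz__ntqqqqb8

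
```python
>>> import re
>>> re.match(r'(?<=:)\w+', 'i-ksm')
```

None

The positive lookaround only admits positions where the adjacent text matches; those characters stay outside the span.
`re.match` only tries the pattern at the start of the string.
Here position 0 doesn't satisfy it, so the call returns None.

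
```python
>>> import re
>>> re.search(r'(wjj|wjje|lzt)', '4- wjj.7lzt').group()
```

'wjj'

The match spans [3:6] → 'wjj'.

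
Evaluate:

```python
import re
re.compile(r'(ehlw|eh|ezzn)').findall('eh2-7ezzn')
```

['eh', 'ezzn']

Matches: at [0:2] match 'eh', group 1 = 'eh'; at [5:9] match 'ezzn', group 1 = 'ezzn'.
With a single group, `findall` returns only what that group captured — 2 items.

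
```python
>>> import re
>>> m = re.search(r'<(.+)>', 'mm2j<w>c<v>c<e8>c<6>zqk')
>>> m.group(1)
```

The match spans [4:20] → '<w>c<v>c<e8>c<6>'.
Captured: group 1 = 'w>c<v>c<e8>c<6'.

'w>c<v>c<e8>c<6'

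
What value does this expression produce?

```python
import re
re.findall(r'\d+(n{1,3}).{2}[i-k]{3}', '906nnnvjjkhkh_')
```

Pattern: one or more of a digit; then 1 to 3 of a literal 'n' (captured); then exactly 2 of any character, then exactly 3 of a character in [i-k].
With a single group, `findall` returns only what that group captured — 1 item.

['nn']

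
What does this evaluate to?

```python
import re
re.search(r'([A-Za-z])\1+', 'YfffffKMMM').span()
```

`\1` is not a pattern — it's the concrete string captured by group 1, re-applied verbatim.
Unlike `match`, `search` isn't anchored — it looks for the pattern anywhere in the string.
The match spans [1:6] → 'fffff'.
Captured: group 1 = 'f'.

(1, 6)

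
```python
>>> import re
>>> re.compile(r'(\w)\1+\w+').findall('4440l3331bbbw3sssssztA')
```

['4']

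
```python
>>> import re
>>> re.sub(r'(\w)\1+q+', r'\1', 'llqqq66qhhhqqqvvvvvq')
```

'l6hv'

`\1` has to match the exact text group 1 already captured.
`\1` in the replacement pulls in group 1's text for each match.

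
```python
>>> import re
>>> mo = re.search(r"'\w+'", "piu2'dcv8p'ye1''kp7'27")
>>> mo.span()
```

`re.search` tries every starting position until one works.
The match spans [4:11] → "'dcv8p'".

(4, 11)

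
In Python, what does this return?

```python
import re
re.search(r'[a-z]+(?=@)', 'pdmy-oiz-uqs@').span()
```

(9, 12)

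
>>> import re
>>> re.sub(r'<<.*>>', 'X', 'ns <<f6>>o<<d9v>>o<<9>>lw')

Matches: at [3:23] → '<<f6>>o<<d9v>>o<<9>>'.
Every occurrence is swapped for 'X'.

'ns Xlw'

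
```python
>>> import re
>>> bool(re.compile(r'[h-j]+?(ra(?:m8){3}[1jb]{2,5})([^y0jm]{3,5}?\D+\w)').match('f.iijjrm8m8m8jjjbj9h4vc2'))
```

False

This matches one or more of a character in [h-j] (lazy); then the literal 'ra', then the literal 'm8' repeated 3 times, then 2 to 5 of one of [1jb] (captured); then 3 to 5 of any character except [y0jm] (lazy), then one or more of a non-digit, then a word character (captured).
`re.match` won't scan ahead — the pattern has to work from the very first character.
Here the pattern fails at index 0, so the call returns None, and `bool(None)` is False.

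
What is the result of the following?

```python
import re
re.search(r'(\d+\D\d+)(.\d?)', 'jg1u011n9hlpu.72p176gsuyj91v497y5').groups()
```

The match spans [2:9] → '1u011n9'.
Captured: group 1 = '1u011', group 2 = 'n9'.

('1u011', 'n9')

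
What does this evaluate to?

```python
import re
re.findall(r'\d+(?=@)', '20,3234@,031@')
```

['3234', '031']

The positive lookaround only admits positions where the adjacent text matches; those characters stay outside the span.
With no groups in the pattern, `findall` gives back each whole match — 2 here.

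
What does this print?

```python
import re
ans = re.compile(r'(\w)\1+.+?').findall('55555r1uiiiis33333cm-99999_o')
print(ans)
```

A backreference is literal: `\1` must see the identical characters the first group matched.
Walking the string: at [0:6] match '55555r', group 1 = '5'; at [8:13] match 'iiiis', group 1 = 'i'; at [13:19] match '33333c', group 1 = '3'; at [21:27] match '99999_', group 1 = '9'.
One capturing group, so `findall` returns just the captured substring from each match — 4 in all.

['5', 'i', '3', '9']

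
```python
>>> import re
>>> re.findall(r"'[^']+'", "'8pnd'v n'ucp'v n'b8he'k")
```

["'8pnd'", "'ucp'", "'b8he'"]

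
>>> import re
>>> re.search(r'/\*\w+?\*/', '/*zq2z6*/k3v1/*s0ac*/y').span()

(0, 9)

`re.search` scans for the first position where the pattern succeeds.
The match spans [0:9] → '/*zq2z6*/'.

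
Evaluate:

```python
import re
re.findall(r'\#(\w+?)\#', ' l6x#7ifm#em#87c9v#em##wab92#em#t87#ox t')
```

['7ifm', '87c9v', 'wab92', 't87']

Walking the string: at [4:10] match '#7ifm#', group 1 = '7ifm'; at [12:19] match '#87c9v#', group 1 = '87c9v'; at [22:29] match '#wab92#', group 1 = 'wab92'; at [31:36] match '#t87#', group 1 = 't87'.
With a single group, `findall` returns only what that group captured — 4 items.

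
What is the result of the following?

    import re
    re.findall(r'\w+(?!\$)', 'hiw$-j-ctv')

`(?!…)`/`(?<!…)` only lets a position through if the neighbouring text does NOT match; no characters are consumed.
Walking the string: at [0:2] → 'hi'; at [5:6] → 'j'; at [7:10] → 'ctv'.
`findall` yields the raw match text (3 of them) because the pattern has no groups.

['hi', 'j', 'ctv']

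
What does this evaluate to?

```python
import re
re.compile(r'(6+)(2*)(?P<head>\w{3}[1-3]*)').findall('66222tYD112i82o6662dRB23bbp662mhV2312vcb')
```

Pattern: one or more of a literal '6' (captured); then zero or more of a literal '2' (captured); then exactly 3 of a word character, then zero or more of a character in [1-3] (captured as 'head').
Matches: at [0:11] match '66222tYD112', groups = ('66', '222', 'tYD112'); at [15:24] match '6662dRB23', groups = ('666', '2', 'dRB23'); at [27:37] match '662mhV2312', groups = ('66', '2', 'mhV2312').
With 3 capturing groups, `findall` returns a 3-tuple per match.

[('66', '222', 'tYD112'), ('666', '2', 'dRB23'), ('66', '2', 'mhV2312')]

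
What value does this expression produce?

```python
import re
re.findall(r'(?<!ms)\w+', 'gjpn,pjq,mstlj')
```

['gjpn', 'pjq', 'mstlj']

Because the assertion is negative and zero-width, positions next to the forbidden text are skipped.
With no groups in the pattern, `findall` gives back each whole match — 3 here.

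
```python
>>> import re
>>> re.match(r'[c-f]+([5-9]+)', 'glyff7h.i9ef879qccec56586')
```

Pattern: one or more of a character in [c-f]; then one or more of a character in [5-9] (captured).
`re.match` won't scan ahead — the pattern has to work from the very first character.
Here the pattern fails at index 0, so the call returns None.

None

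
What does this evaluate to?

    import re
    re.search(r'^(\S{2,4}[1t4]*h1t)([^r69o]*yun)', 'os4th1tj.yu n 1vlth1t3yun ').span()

(0, 25)

The match spans [0:25] → 'os4th1tj.yu n 1vlth1t3yun'.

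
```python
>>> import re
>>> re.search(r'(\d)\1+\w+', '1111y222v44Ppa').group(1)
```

'1'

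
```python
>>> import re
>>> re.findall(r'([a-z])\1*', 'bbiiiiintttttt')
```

['b', 'i', 'n', 't']

The backreference `\1` re-matches whatever the first group consumed, character for character.
With a single group, `findall` returns only what that group captured — 4 items.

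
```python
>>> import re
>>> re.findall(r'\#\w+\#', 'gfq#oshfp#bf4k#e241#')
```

Since nothing is captured, `findall` lists the 2 matched substrings directly.

['#oshfp#', '#e241#']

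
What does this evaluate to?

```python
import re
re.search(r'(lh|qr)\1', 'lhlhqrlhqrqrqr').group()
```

`\1` has to match the exact text group 1 already captured.
The match spans [0:4] → 'lhlh'.

'lhlh'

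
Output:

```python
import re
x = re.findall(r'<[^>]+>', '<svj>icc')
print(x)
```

Matches: at [0:5] → '<svj>'.
No capturing groups, so `findall` returns the 1 full match string.

['<svj>']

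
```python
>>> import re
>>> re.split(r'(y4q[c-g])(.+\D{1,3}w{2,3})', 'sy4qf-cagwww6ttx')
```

['s', 'y4qf', '-cagwww', '6ttx']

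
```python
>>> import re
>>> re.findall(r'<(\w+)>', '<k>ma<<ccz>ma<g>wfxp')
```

['k', 'ccz', 'g']

Walking the string: at [0:3] match '<k>', group 1 = 'k'; at [6:11] match '<ccz>', group 1 = 'ccz'; at [13:16] match '<g>', group 1 = 'g'.
`findall` collects group 1 from each match (3 total).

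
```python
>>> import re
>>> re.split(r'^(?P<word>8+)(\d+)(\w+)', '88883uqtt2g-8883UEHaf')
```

['', '8888', '3', 'uqtt2g', '-8883UEHaf']

This matches anchored at the start of the string; then one or more of a literal '8' (captured as 'word'); then one or more of a digit (captured); then one or more of a word character (captured).
The group in the pattern means `split` returns the separators' captures alongside the pieces.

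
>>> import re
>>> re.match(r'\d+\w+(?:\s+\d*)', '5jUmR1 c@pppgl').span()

Pattern: one or more of a digit, then one or more of a word character; then one or more of whitespace, then zero or more of a digit (non-capturing group).
`re.match` only tries the pattern at the start of the string.
The match spans [0:7] → '5jUmR1 '.

(0, 7)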